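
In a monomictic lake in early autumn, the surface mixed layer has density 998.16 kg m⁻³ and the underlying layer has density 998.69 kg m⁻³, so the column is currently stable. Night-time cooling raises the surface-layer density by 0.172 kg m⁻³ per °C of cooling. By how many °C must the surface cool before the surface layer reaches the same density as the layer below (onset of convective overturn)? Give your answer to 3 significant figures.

3.08 °C

Density deficit of the surface layer: 998.69 − 998.16 = 0.53 kg m⁻³.
Required change = 0.53 / 0.172 = 3.08 °C.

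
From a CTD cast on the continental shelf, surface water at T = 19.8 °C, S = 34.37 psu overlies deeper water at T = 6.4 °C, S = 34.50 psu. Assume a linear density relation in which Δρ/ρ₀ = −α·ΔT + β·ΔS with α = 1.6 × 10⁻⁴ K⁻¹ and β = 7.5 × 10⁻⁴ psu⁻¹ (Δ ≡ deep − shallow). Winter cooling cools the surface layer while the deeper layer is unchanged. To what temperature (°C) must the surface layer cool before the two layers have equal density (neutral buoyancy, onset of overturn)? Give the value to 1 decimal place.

5.8 °C

Neutral buoyancy requires Δρ = 0, i.e. −α(T_deep − T_surf′) + β(S_deep − S_surf) = 0.
T_surf′ = T_deep − (β/α)·ΔS = 6.4 − (7.5 × 10⁻⁴/1.6 × 10⁻⁴)·(+0.13) = 5.791 °C.
Cooling required: 19.8 − (5.791) = 14.009 °C.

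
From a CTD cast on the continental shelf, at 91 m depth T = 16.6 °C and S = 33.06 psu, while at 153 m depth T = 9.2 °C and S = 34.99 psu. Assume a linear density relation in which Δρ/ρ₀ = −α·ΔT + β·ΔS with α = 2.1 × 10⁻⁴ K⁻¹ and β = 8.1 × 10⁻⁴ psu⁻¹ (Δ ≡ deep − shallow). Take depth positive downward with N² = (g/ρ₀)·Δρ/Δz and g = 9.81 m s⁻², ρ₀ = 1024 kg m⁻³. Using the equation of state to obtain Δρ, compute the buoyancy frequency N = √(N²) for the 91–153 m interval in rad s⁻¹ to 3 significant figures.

ΔT = -7.4 K, ΔS = +1.93 psu (deep − shallow).
Δρ/ρ₀ = −αΔT + βΔS = 1.554 × 10⁻³ + 1.5633 × 10⁻³ = 3.1173 × 10⁻³, so Δρ ≈ 3.192 kg m⁻³.
N² = (g/ρ₀)·Δρ/Δz = g·(Δρ/ρ₀)/Δz = 9.81 × 3.1173 × 10⁻³ / 62 = 4.9324 × 10⁻⁴ s⁻².
N = √(4.9324 × 10⁻⁴) = 0.022209 rad s⁻¹ ≈ 0.0222 rad s⁻¹.

0.0222 rad s⁻¹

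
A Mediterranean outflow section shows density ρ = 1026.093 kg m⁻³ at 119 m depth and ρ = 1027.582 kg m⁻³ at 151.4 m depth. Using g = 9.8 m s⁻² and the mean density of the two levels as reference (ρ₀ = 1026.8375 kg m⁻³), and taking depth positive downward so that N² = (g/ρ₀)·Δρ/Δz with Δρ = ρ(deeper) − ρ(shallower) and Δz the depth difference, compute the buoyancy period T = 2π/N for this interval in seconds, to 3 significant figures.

Δρ = 1027.582 − 1026.093 = 1.489 kg m⁻³ over Δz = 151.4 − 119 = 32.4 m.
N² = (9.8/1026.8375) × (1.489/32.4) = 4.3861 × 10⁻⁴ s⁻².
N = √(4.3861 × 10⁻⁴) = 0.020943 rad s⁻¹, so T = 2π/N = 300.01 s ≈ 300 s.

300 s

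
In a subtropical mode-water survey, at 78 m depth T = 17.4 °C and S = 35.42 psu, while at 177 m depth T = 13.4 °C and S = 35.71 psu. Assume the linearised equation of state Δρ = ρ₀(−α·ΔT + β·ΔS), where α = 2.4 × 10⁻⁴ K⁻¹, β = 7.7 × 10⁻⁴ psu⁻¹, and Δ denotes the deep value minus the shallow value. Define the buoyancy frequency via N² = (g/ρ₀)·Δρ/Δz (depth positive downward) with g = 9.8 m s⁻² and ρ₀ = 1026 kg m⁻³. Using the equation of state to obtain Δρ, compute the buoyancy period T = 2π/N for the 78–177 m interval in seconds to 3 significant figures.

ΔT = -4.0 K, ΔS = +0.29 psu (deep − shallow).
Δρ/ρ₀ = −αΔT + βΔS = 9.60 × 10⁻⁴ + 2.233 × 10⁻⁴ = 1.1833 × 10⁻³, so Δρ ≈ 1.214 kg m⁻³.
N² = (g/ρ₀)·Δρ/Δz = g·(Δρ/ρ₀)/Δz = 9.8 × 1.1833 × 10⁻³ / 99 = 1.1713 × 10⁻⁴ s⁻².
N = √(1.1713 × 10⁻⁴) = 0.010823 rad s⁻¹ → T = 2π/N = 580.54 s ≈ 581 s.

581 s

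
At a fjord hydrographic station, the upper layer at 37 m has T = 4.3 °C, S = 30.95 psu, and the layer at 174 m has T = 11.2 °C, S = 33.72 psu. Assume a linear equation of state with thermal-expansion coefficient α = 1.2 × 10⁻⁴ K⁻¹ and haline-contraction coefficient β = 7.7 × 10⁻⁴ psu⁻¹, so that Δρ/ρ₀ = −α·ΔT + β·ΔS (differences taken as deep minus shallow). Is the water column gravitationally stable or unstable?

stable

ΔT = 11.2 − 4.3 = +6.9 K and ΔS = 33.72 − 30.95 = +2.77 psu (deep − shallow).
−αΔT = -8.28 × 10⁻⁴; βΔS = 2.1329 × 10⁻³; sum Δρ/ρ₀ = 1.3049 × 10⁻³.
Δρ/ρ₀ > 0, so Δρ > 0: deeper water is denser → statically stable.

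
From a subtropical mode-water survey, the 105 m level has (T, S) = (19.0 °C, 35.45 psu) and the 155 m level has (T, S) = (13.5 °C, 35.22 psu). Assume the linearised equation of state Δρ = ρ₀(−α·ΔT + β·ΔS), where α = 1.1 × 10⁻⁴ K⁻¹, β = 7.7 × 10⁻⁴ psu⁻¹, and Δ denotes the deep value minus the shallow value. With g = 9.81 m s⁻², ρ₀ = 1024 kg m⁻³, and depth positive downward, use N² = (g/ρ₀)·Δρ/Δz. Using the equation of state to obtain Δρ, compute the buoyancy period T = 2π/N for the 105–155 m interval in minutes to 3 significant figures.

11.4 min

ΔT = -5.5 K, ΔS = -0.23 psu (deep − shallow).
Δρ/ρ₀ = −αΔT + βΔS = 6.05 × 10⁻⁴ − 1.771 × 10⁻⁴ = 4.279 × 10⁻⁴, so Δρ ≈ 0.4382 kg m⁻³.
N² = (g/ρ₀)·Δρ/Δz = g·(Δρ/ρ₀)/Δz = 9.81 × 4.279 × 10⁻⁴ / 50 = 8.3954 × 10⁻⁵ s⁻².
N = √(8.3954 × 10⁻⁵) = 9.1626 × 10⁻³ rad s⁻¹ → T = 2π/N = 685.74 s = 11.429 min ≈ 11.4 min.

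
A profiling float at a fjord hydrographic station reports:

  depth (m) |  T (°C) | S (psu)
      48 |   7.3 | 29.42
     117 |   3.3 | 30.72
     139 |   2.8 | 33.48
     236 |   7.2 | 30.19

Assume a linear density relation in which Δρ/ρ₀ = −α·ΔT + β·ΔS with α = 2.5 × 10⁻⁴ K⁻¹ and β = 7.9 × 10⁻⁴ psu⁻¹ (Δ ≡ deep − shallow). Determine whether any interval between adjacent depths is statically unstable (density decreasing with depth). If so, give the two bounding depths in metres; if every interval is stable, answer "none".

Evaluate Δρ/ρ₀ = −αΔT + βΔS across each adjacent pair:
  48–117 m: −αΔT+βΔS = −(2.5 × 10⁻⁴)(-4.0)+(7.9 × 10⁻⁴)(+1.30) = 2.0 × 10⁻³ → stable
  117–139 m: −αΔT+βΔS = −(2.5 × 10⁻⁴)(-0.5)+(7.9 × 10⁻⁴)(+2.76) = 2.3 × 10⁻³ → stable
  139–236 m: −αΔT+βΔS = −(2.5 × 10⁻⁴)(+4.4)+(7.9 × 10⁻⁴)(-3.29) = -3.7 × 10⁻³ → UNSTABLE
The 139–236 m interval has Δρ < 0: lighter water underlies denser water.

139–236 m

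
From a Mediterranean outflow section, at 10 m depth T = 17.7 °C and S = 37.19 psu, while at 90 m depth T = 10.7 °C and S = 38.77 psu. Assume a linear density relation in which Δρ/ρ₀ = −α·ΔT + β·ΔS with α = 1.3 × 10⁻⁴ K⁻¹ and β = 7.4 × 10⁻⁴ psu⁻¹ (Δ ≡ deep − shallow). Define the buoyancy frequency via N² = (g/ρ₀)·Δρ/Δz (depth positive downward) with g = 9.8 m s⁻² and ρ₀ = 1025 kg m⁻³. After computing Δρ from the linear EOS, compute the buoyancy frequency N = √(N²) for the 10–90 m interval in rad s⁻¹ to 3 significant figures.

ΔT = -7.0 K, ΔS = +1.58 psu (deep − shallow).
Δρ/ρ₀ = −αΔT + βΔS = 9.10 × 10⁻⁴ + 1.1692 × 10⁻³ = 2.0792 × 10⁻³, so Δρ ≈ 2.131 kg m⁻³.
N² = (g/ρ₀)·Δρ/Δz = g·(Δρ/ρ₀)/Δz = 9.8 × 2.0792 × 10⁻³ / 80 = 2.5470 × 10⁻⁴ s⁻².
N = √(2.5470 × 10⁻⁴) = 0.015959 rad s⁻¹ ≈ 0.0160 rad s⁻¹.

0.0160 rad s⁻¹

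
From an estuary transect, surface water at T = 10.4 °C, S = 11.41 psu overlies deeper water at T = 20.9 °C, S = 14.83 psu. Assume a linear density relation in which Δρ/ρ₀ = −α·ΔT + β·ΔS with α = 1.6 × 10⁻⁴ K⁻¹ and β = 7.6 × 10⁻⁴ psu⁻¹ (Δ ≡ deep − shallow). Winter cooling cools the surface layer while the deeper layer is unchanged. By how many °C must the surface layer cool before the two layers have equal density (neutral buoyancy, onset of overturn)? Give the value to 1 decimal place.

Neutral buoyancy requires Δρ = 0, i.e. −α(T_deep − T_surf′) + β(S_deep − S_surf) = 0.
T_surf′ = T_deep − (β/α)·ΔS = 20.9 − (7.6 × 10⁻⁴/1.6 × 10⁻⁴)·(+3.42) = 4.655 °C.
Cooling required: 10.4 − (4.655) = 5.745 °C.

5.7 °C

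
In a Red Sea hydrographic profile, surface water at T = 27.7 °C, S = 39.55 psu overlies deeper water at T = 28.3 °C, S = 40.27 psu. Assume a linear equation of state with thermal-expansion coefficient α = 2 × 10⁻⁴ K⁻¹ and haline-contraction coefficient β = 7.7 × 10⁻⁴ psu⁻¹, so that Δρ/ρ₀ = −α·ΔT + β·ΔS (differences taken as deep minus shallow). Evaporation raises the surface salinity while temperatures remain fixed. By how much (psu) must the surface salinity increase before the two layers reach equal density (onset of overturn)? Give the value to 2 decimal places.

0.56 psu

Neutral buoyancy requires −α(T_deep − T_surf) + β(S_deep − S_surf′) = 0.
S_surf′ = S_deep − (α/β)·ΔT = 40.27 − (2 × 10⁻⁴/7.7 × 10⁻⁴)·(+0.6) = 40.1142 psu.
Increase required: 40.1142 − 39.55 = 0.5642 psu.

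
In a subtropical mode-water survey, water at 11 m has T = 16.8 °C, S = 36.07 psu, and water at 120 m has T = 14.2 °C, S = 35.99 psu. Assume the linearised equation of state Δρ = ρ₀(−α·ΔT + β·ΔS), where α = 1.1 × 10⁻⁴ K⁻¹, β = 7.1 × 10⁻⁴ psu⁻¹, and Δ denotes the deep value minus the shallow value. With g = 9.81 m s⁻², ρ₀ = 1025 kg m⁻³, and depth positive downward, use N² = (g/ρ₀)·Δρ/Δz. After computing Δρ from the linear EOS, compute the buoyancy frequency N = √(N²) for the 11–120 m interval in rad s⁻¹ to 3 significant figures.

ΔT = -2.6 K, ΔS = -0.08 psu (deep − shallow).
Δρ/ρ₀ = −αΔT + βΔS = 2.86 × 10⁻⁴ − 5.68 × 10⁻⁵ = 2.292 × 10⁻⁴, so Δρ ≈ 0.2349 kg m⁻³.
N² = (g/ρ₀)·Δρ/Δz = g·(Δρ/ρ₀)/Δz = 9.81 × 2.292 × 10⁻⁴ / 109 = 2.0628 × 10⁻⁵ s⁻².
N = √(2.0628 × 10⁻⁵) = 4.5418 × 10⁻³ rad s⁻¹ ≈ 4.54 × 10⁻³ rad s⁻¹.

4.54 × 10⁻³ rad s⁻¹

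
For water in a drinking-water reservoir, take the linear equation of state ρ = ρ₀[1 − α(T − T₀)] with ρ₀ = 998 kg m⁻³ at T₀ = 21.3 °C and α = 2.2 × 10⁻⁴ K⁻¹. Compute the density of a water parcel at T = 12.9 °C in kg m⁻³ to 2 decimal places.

999.84 kg m⁻³

T − T₀ = -8.4 K.
Bracket = 1 − α·(-8.4) = 1 + (1.848 × 10⁻³) = 1.0018480.
ρ = 998 × 1.0018480 = 999.84 kg m⁻³.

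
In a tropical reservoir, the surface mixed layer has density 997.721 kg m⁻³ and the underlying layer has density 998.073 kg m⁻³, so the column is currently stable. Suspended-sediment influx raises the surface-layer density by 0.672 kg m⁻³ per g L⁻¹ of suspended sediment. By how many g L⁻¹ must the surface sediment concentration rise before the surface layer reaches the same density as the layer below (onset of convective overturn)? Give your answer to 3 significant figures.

0.524 g L⁻¹

Density deficit of the surface layer: 998.073 − 997.721 = 0.352 kg m⁻³.
Required change = 0.352 / 0.672 = 0.524 g L⁻¹.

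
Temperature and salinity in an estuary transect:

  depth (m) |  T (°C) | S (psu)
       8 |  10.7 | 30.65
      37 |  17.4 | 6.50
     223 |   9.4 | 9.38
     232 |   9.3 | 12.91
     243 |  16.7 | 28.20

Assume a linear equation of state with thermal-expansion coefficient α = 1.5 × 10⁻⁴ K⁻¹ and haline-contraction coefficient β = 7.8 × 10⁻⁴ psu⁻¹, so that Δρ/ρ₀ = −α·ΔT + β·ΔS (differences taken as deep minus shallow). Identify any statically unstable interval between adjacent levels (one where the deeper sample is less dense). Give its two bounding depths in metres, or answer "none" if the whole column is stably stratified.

Evaluate Δρ/ρ₀ = −αΔT + βΔS across each adjacent pair:
  8–37 m: −αΔT+βΔS = −(1.5 × 10⁻⁴)(+6.7)+(7.8 × 10⁻⁴)(-24.15) = -0.020 → UNSTABLE
  37–223 m: −αΔT+βΔS = −(1.5 × 10⁻⁴)(-8.0)+(7.8 × 10⁻⁴)(+2.88) = 3.4 × 10⁻³ → stable
  223–232 m: −αΔT+βΔS = −(1.5 × 10⁻⁴)(-0.1)+(7.8 × 10⁻⁴)(+3.53) = 2.8 × 10⁻³ → stable
  232–243 m: −αΔT+βΔS = −(1.5 × 10⁻⁴)(+7.4)+(7.8 × 10⁻⁴)(+15.29) = 0.011 → stable
The 8–37 m interval has Δρ < 0: lighter water underlies denser water.

8–37 m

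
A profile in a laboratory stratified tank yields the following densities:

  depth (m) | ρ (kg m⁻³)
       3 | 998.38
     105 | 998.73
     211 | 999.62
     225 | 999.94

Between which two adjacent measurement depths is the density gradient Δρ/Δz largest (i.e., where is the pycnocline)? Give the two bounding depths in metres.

211–225 m

Compute the density gradient over each adjacent pair:
  3–105 m: Δρ/Δz = 0.35/102 = 3.4 × 10⁻³ kg m⁻⁴
  105–211 m: Δρ/Δz = 0.89/106 = 8.4 × 10⁻³ kg m⁻⁴
  211–225 m: Δρ/Δz = 0.32/14 = 0.023 kg m⁻⁴
The largest gradient is in the 211–225 m interval — the pycnocline.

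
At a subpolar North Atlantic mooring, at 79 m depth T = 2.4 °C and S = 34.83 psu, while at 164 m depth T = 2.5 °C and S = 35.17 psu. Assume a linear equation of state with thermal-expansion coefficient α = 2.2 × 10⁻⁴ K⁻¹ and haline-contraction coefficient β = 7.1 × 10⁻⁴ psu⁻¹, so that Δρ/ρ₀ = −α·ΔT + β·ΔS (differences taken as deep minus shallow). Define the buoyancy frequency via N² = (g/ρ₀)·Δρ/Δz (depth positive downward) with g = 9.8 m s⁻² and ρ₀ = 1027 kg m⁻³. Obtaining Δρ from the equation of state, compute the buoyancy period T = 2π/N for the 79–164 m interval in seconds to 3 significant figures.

ΔT = +0.1 K, ΔS = +0.34 psu (deep − shallow).
Δρ/ρ₀ = −αΔT + βΔS = -2.20 × 10⁻⁵ + 2.414 × 10⁻⁴ = 2.194 × 10⁻⁴, so Δρ ≈ 0.2253 kg m⁻³.
N² = (g/ρ₀)·Δρ/Δz = g·(Δρ/ρ₀)/Δz = 9.8 × 2.194 × 10⁻⁴ / 85 = 2.5296 × 10⁻⁵ s⁻².
N = √(2.5296 × 10⁻⁵) = 5.0295 × 10⁻³ rad s⁻¹ → T = 2π/N = 1.2493 × 10³ s ≈ 1.25 × 10³ s.

1.25 × 10³ s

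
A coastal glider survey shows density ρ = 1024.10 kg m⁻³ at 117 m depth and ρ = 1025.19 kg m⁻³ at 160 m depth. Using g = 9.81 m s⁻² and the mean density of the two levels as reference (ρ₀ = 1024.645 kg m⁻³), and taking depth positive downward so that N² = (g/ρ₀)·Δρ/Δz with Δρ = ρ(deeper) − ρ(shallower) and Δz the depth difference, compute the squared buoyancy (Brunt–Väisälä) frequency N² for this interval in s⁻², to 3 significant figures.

Δρ = 1025.19 − 1024.10 = 1.09 kg m⁻³ over Δz = 160 − 117 = 43 m.
N² = (9.81/1024.645) × (1.09/43) = 2.4269 × 10⁻⁴ s⁻² ≈ 2.43 × 10⁻⁴ s⁻².
N² > 0, so the interval is statically stable.

2.43 × 10⁻⁴ s⁻²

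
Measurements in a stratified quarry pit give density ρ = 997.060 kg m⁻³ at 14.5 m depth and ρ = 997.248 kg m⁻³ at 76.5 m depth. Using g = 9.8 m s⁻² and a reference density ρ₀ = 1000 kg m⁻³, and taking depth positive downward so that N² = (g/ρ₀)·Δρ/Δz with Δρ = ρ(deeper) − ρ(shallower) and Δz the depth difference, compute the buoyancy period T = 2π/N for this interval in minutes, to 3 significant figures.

19.2 min

Δρ = 997.248 − 997.060 = 0.188 kg m⁻³ over Δz = 76.5 − 14.5 = 62 m.
N² = (9.8/1000) × (0.188/62) = 2.9716 × 10⁻⁵ s⁻².
N = √(2.9716 × 10⁻⁵) = 5.4512 × 10⁻³ rad s⁻¹, so T = 2π/N = 1.1526 × 10³ s = 19.210 min ≈ 19.2 min.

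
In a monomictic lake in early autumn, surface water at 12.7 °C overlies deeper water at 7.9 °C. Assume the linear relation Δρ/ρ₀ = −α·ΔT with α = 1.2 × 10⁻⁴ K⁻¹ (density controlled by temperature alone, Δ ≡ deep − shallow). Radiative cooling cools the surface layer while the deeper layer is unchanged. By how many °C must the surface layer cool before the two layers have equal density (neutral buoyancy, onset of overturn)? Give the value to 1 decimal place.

4.8 °C

With temperature the only control, equal density requires T_surf′ = T_deep.
T_surf′ = 7.9 °C.
Cooling required: 12.7 − 7.9 = 4.8 °C.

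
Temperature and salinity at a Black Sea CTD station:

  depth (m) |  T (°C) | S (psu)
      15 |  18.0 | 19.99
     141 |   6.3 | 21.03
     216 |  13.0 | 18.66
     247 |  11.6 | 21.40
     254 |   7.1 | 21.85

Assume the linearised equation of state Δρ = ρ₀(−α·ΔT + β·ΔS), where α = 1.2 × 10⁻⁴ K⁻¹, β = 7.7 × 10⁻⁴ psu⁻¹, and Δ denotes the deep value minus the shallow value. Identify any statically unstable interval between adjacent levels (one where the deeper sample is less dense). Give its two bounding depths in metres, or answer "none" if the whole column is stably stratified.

Evaluate Δρ/ρ₀ = −αΔT + βΔS across each adjacent pair:
  15–141 m: −αΔT+βΔS = −(1.2 × 10⁻⁴)(-11.7)+(7.7 × 10⁻⁴)(+1.04) = 2.2 × 10⁻³ → stable
  141–216 m: −αΔT+βΔS = −(1.2 × 10⁻⁴)(+6.7)+(7.7 × 10⁻⁴)(-2.37) = -2.6 × 10⁻³ → UNSTABLE
  216–247 m: −αΔT+βΔS = −(1.2 × 10⁻⁴)(-1.4)+(7.7 × 10⁻⁴)(+2.74) = 2.3 × 10⁻³ → stable
  247–254 m: −αΔT+βΔS = −(1.2 × 10⁻⁴)(-4.5)+(7.7 × 10⁻⁴)(+0.45) = 8.9 × 10⁻⁴ → stable
The 141–216 m interval has Δρ < 0: lighter water underlies denser water.

141–216 m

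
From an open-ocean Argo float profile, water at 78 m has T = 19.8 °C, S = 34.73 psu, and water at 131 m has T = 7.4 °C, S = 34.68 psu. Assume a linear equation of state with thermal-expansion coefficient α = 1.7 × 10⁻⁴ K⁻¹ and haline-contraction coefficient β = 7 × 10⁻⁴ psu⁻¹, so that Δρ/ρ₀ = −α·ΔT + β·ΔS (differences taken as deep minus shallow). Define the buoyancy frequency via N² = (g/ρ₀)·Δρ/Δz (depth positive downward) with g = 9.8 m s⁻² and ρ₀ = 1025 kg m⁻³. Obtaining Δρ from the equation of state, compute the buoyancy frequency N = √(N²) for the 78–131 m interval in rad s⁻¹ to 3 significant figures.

ΔT = -12.4 K, ΔS = -0.05 psu (deep − shallow).
Δρ/ρ₀ = −αΔT + βΔS = 2.108 × 10⁻³ − 3.50 × 10⁻⁵ = 2.073 × 10⁻³, so Δρ ≈ 2.125 kg m⁻³.
N² = (g/ρ₀)·Δρ/Δz = g·(Δρ/ρ₀)/Δz = 9.8 × 2.073 × 10⁻³ / 53 = 3.8331 × 10⁻⁴ s⁻².
N = √(3.8331 × 10⁻⁴) = 0.019578 rad s⁻¹ ≈ 0.0196 rad s⁻¹.

0.0196 rad s⁻¹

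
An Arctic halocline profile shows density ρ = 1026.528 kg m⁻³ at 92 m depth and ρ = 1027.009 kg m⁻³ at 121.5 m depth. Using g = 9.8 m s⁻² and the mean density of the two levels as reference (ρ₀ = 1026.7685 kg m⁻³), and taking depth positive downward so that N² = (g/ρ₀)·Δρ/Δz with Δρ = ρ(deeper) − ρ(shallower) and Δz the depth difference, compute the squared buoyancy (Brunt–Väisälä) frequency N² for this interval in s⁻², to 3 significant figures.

1.56 × 10⁻⁴ s⁻²

Δρ = 1027.009 − 1026.528 = 0.481 kg m⁻³ over Δz = 121.5 − 92 = 29.5 m.
N² = (9.8/1026.7685) × (0.481/29.5) = 1.5562 × 10⁻⁴ s⁻² ≈ 1.56 × 10⁻⁴ s⁻².
N² > 0, so the interval is statically stable.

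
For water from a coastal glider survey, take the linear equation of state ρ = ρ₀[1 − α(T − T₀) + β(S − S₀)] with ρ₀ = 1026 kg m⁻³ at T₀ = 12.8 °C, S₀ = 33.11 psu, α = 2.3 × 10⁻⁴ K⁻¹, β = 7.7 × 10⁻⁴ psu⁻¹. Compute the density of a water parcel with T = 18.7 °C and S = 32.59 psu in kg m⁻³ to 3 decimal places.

1024.197 kg m⁻³

T − T₀ = +5.9 K, S − S₀ = -0.52 psu.
Bracket = 1 − α·(+5.9) + β·(-0.52) = 1 + (-1.7574 × 10⁻³) = 0.9982426.
ρ = 1026 × 0.9982426 = 1024.197 kg m⁻³.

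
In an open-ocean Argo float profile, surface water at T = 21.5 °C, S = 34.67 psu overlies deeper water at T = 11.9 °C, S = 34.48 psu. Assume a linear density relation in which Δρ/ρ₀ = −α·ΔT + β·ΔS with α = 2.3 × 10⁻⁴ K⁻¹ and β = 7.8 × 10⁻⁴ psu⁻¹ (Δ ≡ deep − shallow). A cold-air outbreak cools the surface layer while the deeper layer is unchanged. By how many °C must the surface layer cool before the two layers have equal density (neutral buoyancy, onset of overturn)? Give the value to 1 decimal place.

9.0 °C

Neutral buoyancy requires Δρ = 0, i.e. −α(T_deep − T_surf′) + β(S_deep − S_surf) = 0.
T_surf′ = T_deep − (β/α)·ΔS = 11.9 − (7.8 × 10⁻⁴/2.3 × 10⁻⁴)·(-0.19) = 12.544 °C.
Cooling required: 21.5 − (12.544) = 8.956 °C.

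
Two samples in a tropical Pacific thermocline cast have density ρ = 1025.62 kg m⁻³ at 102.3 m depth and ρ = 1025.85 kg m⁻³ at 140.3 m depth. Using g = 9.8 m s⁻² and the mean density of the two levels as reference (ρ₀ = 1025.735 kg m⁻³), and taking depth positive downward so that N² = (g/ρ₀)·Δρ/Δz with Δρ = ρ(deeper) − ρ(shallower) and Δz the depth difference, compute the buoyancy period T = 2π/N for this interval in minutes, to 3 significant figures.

Δρ = 1025.85 − 1025.62 = 0.23 kg m⁻³ over Δz = 140.3 − 102.3 = 38 m.
N² = (9.8/1025.735) × (0.23/38) = 5.7828 × 10⁻⁵ s⁻².
N = √(5.7828 × 10⁻⁵) = 7.6045 × 10⁻³ rad s⁻¹, so T = 2π/N = 826.25 s = 13.771 min ≈ 13.8 min.
A positive N² confirms static stability across the interval.

13.8 min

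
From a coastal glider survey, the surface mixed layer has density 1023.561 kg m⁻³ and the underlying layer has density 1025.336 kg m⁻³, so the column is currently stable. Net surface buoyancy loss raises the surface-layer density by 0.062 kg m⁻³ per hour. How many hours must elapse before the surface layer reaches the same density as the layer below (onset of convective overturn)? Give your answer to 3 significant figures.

Density deficit of the surface layer: 1025.336 − 1023.561 = 1.775 kg m⁻³.
Required change = 1.775 / 0.062 = 28.6 hours.

28.6 hours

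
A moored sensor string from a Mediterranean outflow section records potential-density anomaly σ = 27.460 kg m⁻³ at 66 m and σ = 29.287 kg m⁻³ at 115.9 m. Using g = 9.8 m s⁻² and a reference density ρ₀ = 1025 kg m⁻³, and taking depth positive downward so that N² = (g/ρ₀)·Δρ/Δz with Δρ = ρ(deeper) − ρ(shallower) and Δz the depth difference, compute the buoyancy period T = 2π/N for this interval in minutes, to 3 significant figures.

Δρ = 1029.287 − 1027.460 = 1.827 kg m⁻³ over Δz = 115.9 − 66 = 49.9 m.
N² = (9.8/1025) × (1.827/49.9) = 3.5006 × 10⁻⁴ s⁻².
N = √(3.5006 × 10⁻⁴) = 0.018710 rad s⁻¹, so T = 2π/N = 335.82 s = 5.5970 min ≈ 5.60 min.
N² > 0, so the interval is statically stable.

5.60 min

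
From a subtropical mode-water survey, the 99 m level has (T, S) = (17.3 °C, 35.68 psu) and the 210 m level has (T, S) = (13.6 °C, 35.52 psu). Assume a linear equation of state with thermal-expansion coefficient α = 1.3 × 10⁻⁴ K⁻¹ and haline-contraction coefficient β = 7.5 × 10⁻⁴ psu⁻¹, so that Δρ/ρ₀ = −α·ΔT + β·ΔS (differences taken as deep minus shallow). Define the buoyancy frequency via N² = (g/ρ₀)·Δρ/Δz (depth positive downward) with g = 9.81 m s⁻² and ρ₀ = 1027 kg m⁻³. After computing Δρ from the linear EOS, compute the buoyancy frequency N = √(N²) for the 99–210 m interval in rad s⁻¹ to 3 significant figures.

ΔT = -3.7 K, ΔS = -0.16 psu (deep − shallow).
Δρ/ρ₀ = −αΔT + βΔS = 4.81 × 10⁻⁴ − 1.20 × 10⁻⁴ = 3.61 × 10⁻⁴, so Δρ ≈ 0.3707 kg m⁻³.
N² = (g/ρ₀)·Δρ/Δz = g·(Δρ/ρ₀)/Δz = 9.81 × 3.61 × 10⁻⁴ / 111 = 3.1905 × 10⁻⁵ s⁻².
N = √(3.1905 × 10⁻⁵) = 5.6485 × 10⁻³ rad s⁻¹ ≈ 5.65 × 10⁻³ rad s⁻¹.

5.65 × 10⁻³ rad s⁻¹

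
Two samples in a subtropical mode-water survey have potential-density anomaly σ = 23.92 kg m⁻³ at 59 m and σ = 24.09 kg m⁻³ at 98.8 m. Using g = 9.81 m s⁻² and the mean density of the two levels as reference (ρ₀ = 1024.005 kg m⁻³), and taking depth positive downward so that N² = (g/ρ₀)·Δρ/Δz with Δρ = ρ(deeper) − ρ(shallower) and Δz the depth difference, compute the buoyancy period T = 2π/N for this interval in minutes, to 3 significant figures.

Δρ = 1024.09 − 1023.92 = 0.17 kg m⁻³ over Δz = 98.8 − 59 = 39.8 m.
N² = (9.81/1024.005) × (0.17/39.8) = 4.0920 × 10⁻⁵ s⁻².
N = √(4.0920 × 10⁻⁵) = 6.3969 × 10⁻³ rad s⁻¹, so T = 2π/N = 982.22 s = 16.370 min ≈ 16.4 min.

16.4 min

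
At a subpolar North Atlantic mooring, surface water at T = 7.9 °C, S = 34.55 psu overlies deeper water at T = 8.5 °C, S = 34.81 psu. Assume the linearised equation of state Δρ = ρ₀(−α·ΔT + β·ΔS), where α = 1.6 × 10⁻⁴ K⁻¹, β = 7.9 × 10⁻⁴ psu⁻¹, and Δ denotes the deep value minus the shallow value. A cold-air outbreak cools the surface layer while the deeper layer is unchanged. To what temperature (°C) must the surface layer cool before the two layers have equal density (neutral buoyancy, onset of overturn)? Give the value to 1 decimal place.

7.2 °C

Neutral buoyancy requires Δρ = 0, i.e. −α(T_deep − T_surf′) + β(S_deep − S_surf) = 0.
T_surf′ = T_deep − (β/α)·ΔS = 8.5 − (7.9 × 10⁻⁴/1.6 × 10⁻⁴)·(+0.26) = 7.216 °C.
Cooling required: 7.9 − (7.216) = 0.684 °C.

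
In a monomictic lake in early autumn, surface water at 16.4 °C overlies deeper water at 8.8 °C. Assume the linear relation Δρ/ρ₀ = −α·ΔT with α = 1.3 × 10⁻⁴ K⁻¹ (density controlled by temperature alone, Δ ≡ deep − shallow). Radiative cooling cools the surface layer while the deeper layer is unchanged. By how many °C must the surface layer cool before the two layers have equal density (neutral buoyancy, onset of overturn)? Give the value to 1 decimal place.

7.6 °C

With temperature the only control, equal density requires T_surf′ = T_deep.
T_surf′ = 8.8 °C.
Cooling required: 16.4 − 8.8 = 7.6 °C.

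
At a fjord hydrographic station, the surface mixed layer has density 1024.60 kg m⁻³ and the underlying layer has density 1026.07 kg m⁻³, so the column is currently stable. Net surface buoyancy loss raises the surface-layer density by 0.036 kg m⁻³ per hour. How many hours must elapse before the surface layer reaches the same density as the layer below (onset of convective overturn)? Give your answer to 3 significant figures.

Density deficit of the surface layer: 1026.07 − 1024.60 = 1.47 kg m⁻³.
Required change = 1.47 / 0.036 = 40.8 hours.

40.8 hours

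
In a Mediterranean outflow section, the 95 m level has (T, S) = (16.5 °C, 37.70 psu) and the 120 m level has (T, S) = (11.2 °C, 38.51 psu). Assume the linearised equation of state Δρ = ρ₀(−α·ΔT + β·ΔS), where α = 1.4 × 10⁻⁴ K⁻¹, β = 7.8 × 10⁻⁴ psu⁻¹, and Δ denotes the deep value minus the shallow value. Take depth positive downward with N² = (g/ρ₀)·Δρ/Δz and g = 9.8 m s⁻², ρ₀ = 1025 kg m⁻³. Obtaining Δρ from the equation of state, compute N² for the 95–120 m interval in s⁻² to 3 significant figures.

ΔT = -5.3 K, ΔS = +0.81 psu (deep − shallow).
Δρ/ρ₀ = −αΔT + βΔS = 7.42 × 10⁻⁴ + 6.318 × 10⁻⁴ = 1.3738 × 10⁻³, so Δρ ≈ 1.408 kg m⁻³.
N² = (g/ρ₀)·Δρ/Δz = g·(Δρ/ρ₀)/Δz = 9.8 × 1.3738 × 10⁻³ / 25 = 5.3853 × 10⁻⁴ s⁻² ≈ 5.39 × 10⁻⁴ s⁻².

5.39 × 10⁻⁴ s⁻²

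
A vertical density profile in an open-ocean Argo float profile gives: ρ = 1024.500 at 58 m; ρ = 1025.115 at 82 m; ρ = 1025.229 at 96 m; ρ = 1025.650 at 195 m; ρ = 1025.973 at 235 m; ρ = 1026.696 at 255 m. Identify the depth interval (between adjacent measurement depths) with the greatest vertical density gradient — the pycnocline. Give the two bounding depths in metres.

235–255 m

Compute the density gradient over each adjacent pair:
  58–82 m: Δρ/Δz = 0.615/24 = 0.026 kg m⁻⁴
  82–96 m: Δρ/Δz = 0.114/14 = 8.1 × 10⁻³ kg m⁻⁴
  96–195 m: Δρ/Δz = 0.421/99 = 4.3 × 10⁻³ kg m⁻⁴
  195–235 m: Δρ/Δz = 0.323/40 = 8.1 × 10⁻³ kg m⁻⁴
  235–255 m: Δρ/Δz = 0.723/20 = 0.036 kg m⁻⁴
The largest gradient is in the 235–255 m interval — the pycnocline.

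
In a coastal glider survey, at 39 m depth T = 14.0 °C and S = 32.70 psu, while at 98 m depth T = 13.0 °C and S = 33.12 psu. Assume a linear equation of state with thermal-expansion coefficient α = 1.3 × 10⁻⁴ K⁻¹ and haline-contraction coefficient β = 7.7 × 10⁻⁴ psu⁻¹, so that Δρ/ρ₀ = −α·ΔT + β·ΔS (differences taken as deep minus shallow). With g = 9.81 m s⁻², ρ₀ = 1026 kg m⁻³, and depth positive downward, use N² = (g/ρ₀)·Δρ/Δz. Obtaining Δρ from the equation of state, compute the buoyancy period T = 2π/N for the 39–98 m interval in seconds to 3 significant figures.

724 s

ΔT = -1.0 K, ΔS = +0.42 psu (deep − shallow).
Δρ/ρ₀ = −αΔT + βΔS = 1.30 × 10⁻⁴ + 3.234 × 10⁻⁴ = 4.534 × 10⁻⁴, so Δρ ≈ 0.4652 kg m⁻³.
N² = (g/ρ₀)·Δρ/Δz = g·(Δρ/ρ₀)/Δz = 9.81 × 4.534 × 10⁻⁴ / 59 = 7.5387 × 10⁻⁵ s⁻².
N = √(7.5387 × 10⁻⁵) = 8.6826 × 10⁻³ rad s⁻¹ → T = 2π/N = 723.65 s ≈ 724 s.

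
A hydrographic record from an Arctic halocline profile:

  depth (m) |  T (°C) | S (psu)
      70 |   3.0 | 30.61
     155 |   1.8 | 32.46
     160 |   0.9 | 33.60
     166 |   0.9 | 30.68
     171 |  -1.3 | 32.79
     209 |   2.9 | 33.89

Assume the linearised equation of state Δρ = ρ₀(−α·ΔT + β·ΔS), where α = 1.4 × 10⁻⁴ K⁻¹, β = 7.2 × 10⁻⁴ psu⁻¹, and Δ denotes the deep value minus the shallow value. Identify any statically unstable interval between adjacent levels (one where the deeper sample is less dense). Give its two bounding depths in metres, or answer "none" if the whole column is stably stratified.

Evaluate Δρ/ρ₀ = −αΔT + βΔS across each adjacent pair:
  70–155 m: −αΔT+βΔS = −(1.4 × 10⁻⁴)(-1.2)+(7.2 × 10⁻⁴)(+1.85) = 1.5 × 10⁻³ → stable
  155–160 m: −αΔT+βΔS = −(1.4 × 10⁻⁴)(-0.9)+(7.2 × 10⁻⁴)(+1.14) = 9.5 × 10⁻⁴ → stable
  160–166 m: −αΔT+βΔS = −(1.4 × 10⁻⁴)(+0.0)+(7.2 × 10⁻⁴)(-2.92) = -2.1 × 10⁻³ → UNSTABLE
  166–171 m: −αΔT+βΔS = −(1.4 × 10⁻⁴)(-2.2)+(7.2 × 10⁻⁴)(+2.11) = 1.8 × 10⁻³ → stable
  171–209 m: −αΔT+βΔS = −(1.4 × 10⁻⁴)(+4.2)+(7.2 × 10⁻⁴)(+1.10) = 2.0 × 10⁻⁴ → stable
The 160–166 m interval has Δρ < 0: lighter water underlies denser water.

160–166 m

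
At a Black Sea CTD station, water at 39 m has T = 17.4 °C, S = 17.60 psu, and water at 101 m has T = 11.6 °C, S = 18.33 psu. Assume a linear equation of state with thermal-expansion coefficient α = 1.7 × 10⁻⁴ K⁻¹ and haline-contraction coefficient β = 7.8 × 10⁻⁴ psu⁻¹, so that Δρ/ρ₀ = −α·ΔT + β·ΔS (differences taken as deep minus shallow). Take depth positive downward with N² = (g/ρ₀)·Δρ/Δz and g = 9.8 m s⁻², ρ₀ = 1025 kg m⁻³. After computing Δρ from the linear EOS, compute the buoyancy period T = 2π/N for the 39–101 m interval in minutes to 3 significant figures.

ΔT = -5.8 K, ΔS = +0.73 psu (deep − shallow).
Δρ/ρ₀ = −αΔT + βΔS = 9.86 × 10⁻⁴ + 5.694 × 10⁻⁴ = 1.5554 × 10⁻³, so Δρ ≈ 1.594 kg m⁻³.
N² = (g/ρ₀)·Δρ/Δz = g·(Δρ/ρ₀)/Δz = 9.8 × 1.5554 × 10⁻³ / 62 = 2.4585 × 10⁻⁴ s⁻².
N = √(2.4585 × 10⁻⁴) = 0.015680 rad s⁻¹ → T = 2π/N = 400.71 s = 6.6785 min ≈ 6.68 min.

6.68 min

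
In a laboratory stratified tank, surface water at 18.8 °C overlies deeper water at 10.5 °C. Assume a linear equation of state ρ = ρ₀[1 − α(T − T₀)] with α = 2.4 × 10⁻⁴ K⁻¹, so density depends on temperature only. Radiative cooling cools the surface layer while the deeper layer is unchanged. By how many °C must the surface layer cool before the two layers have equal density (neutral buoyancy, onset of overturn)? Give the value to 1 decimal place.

With temperature the only control, equal density requires T_surf′ = T_deep.
T_surf′ = 10.5 °C.
Cooling required: 18.8 − 10.5 = 8.3 °C.

8.3 °C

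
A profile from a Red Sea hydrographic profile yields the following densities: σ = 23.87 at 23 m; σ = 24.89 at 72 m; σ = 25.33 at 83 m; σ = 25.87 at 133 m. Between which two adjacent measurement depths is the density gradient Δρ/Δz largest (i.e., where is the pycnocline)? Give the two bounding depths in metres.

Compute the density gradient over each adjacent pair:
  23–72 m: Δρ/Δz = 1.02/49 = 0.021 kg m⁻⁴
  72–83 m: Δρ/Δz = 0.44/11 = 0.040 kg m⁻⁴
  83–133 m: Δρ/Δz = 0.54/50 = 0.011 kg m⁻⁴
The largest gradient is in the 72–83 m interval — the pycnocline.

72–83 m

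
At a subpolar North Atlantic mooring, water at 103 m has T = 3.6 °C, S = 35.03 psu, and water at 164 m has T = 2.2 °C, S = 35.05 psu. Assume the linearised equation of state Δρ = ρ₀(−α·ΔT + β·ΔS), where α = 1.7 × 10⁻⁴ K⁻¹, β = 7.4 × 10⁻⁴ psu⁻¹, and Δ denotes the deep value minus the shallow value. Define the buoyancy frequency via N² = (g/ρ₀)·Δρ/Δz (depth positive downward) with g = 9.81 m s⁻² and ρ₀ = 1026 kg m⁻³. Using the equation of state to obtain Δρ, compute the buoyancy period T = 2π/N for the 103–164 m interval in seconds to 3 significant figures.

985 s

ΔT = -1.4 K, ΔS = +0.02 psu (deep − shallow).
Δρ/ρ₀ = −αΔT + βΔS = 2.38 × 10⁻⁴ + 1.48 × 10⁻⁵ = 2.528 × 10⁻⁴, so Δρ ≈ 0.2594 kg m⁻³.
N² = (g/ρ₀)·Δρ/Δz = g·(Δρ/ρ₀)/Δz = 9.81 × 2.528 × 10⁻⁴ / 61 = 4.0655 × 10⁻⁵ s⁻².
N = √(4.0655 × 10⁻⁵) = 6.3761 × 10⁻³ rad s⁻¹ → T = 2π/N = 985.43 s ≈ 985 s.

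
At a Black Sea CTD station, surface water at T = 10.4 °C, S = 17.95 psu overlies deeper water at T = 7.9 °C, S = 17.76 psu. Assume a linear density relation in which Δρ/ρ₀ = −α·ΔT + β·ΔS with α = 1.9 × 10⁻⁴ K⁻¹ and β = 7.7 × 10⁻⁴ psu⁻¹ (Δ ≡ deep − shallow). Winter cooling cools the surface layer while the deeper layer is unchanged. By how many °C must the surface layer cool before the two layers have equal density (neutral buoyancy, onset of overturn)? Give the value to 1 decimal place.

1.7 °C

Neutral buoyancy requires Δρ = 0, i.e. −α(T_deep − T_surf′) + β(S_deep − S_surf) = 0.
T_surf′ = T_deep − (β/α)·ΔS = 7.9 − (7.7 × 10⁻⁴/1.9 × 10⁻⁴)·(-0.19) = 8.670 °C.
Cooling required: 10.4 − (8.670) = 1.730 °C.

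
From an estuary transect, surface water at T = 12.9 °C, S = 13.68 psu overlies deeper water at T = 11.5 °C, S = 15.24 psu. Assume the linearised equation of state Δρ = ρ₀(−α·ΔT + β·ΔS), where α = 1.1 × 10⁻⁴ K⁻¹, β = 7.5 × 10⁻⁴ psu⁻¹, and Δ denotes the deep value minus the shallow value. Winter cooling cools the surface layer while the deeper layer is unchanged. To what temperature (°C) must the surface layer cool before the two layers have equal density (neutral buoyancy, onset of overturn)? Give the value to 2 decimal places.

0.86 °C

Neutral buoyancy requires Δρ = 0, i.e. −α(T_deep − T_surf′) + β(S_deep − S_surf) = 0.
T_surf′ = T_deep − (β/α)·ΔS = 11.5 − (7.5 × 10⁻⁴/1.1 × 10⁻⁴)·(+1.56) = 0.8636 °C.
Cooling required: 12.9 − (0.8636) = 12.0364 °C.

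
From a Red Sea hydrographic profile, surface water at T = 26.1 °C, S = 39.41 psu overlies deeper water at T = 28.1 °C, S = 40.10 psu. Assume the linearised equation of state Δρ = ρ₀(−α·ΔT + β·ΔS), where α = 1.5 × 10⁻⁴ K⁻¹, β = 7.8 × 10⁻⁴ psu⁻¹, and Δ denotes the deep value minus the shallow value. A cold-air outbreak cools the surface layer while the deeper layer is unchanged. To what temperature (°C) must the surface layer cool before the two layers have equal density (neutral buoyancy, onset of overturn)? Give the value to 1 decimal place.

24.5 °C

Neutral buoyancy requires Δρ = 0, i.e. −α(T_deep − T_surf′) + β(S_deep − S_surf) = 0.
T_surf′ = T_deep − (β/α)·ΔS = 28.1 − (7.8 × 10⁻⁴/1.5 × 10⁻⁴)·(+0.69) = 24.512 °C.
Cooling required: 26.1 − (24.512) = 1.588 °C.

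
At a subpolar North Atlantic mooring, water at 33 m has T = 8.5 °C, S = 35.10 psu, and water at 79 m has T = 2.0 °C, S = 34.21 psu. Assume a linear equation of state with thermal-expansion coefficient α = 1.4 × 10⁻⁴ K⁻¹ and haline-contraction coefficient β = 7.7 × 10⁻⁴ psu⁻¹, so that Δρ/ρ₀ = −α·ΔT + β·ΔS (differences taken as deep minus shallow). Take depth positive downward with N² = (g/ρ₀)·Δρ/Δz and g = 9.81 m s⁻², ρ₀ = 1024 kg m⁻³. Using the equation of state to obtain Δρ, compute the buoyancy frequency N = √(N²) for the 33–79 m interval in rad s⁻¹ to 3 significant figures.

ΔT = -6.5 K, ΔS = -0.89 psu (deep − shallow).
Δρ/ρ₀ = −αΔT + βΔS = 9.10 × 10⁻⁴ − 6.853 × 10⁻⁴ = 2.247 × 10⁻⁴, so Δρ ≈ 0.2301 kg m⁻³.
N² = (g/ρ₀)·Δρ/Δz = g·(Δρ/ρ₀)/Δz = 9.81 × 2.247 × 10⁻⁴ / 46 = 4.7920 × 10⁻⁵ s⁻².
N = √(4.7920 × 10⁻⁵) = 6.9224 × 10⁻³ rad s⁻¹ ≈ 6.92 × 10⁻³ rad s⁻¹.

6.92 × 10⁻³ rad s⁻¹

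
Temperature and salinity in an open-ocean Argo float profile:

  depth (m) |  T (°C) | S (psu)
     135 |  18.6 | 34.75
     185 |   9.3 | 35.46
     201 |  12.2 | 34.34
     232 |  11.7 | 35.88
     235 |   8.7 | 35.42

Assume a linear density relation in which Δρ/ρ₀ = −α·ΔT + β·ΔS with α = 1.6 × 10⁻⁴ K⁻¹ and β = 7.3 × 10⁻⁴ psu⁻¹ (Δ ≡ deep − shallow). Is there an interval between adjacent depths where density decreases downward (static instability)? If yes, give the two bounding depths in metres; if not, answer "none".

185–201 m

Evaluate Δρ/ρ₀ = −αΔT + βΔS across each adjacent pair:
  135–185 m: −αΔT+βΔS = −(1.6 × 10⁻⁴)(-9.3)+(7.3 × 10⁻⁴)(+0.71) = 2.0 × 10⁻³ → stable
  185–201 m: −αΔT+βΔS = −(1.6 × 10⁻⁴)(+2.9)+(7.3 × 10⁻⁴)(-1.12) = -1.3 × 10⁻³ → UNSTABLE
  201–232 m: −αΔT+βΔS = −(1.6 × 10⁻⁴)(-0.5)+(7.3 × 10⁻⁴)(+1.54) = 1.2 × 10⁻³ → stable
  232–235 m: −αΔT+βΔS = −(1.6 × 10⁻⁴)(-3.0)+(7.3 × 10⁻⁴)(-0.46) = 1.4 × 10⁻⁴ → stable
The 185–201 m interval has Δρ < 0: lighter water underlies denser water.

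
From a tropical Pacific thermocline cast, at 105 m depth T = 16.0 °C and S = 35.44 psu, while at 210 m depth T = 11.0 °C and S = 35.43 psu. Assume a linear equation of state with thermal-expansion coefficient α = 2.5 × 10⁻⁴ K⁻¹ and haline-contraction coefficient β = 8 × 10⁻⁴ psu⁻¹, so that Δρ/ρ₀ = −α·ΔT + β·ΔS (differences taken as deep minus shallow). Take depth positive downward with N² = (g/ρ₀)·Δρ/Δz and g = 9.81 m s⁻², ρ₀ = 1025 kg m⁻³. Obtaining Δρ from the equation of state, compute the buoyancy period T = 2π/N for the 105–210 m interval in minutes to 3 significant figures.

ΔT = -5.0 K, ΔS = -0.01 psu (deep − shallow).
Δρ/ρ₀ = −αΔT + βΔS = 1.25 × 10⁻³ − 8.00 × 10⁻⁶ = 1.242 × 10⁻³, so Δρ ≈ 1.273 kg m⁻³.
N² = (g/ρ₀)·Δρ/Δz = g·(Δρ/ρ₀)/Δz = 9.81 × 1.242 × 10⁻³ / 105 = 1.1604 × 10⁻⁴ s⁻².
N = √(1.1604 × 10⁻⁴) = 0.010772 rad s⁻¹ → T = 2π/N = 583.29 s = 9.7215 min ≈ 9.72 min.

9.72 min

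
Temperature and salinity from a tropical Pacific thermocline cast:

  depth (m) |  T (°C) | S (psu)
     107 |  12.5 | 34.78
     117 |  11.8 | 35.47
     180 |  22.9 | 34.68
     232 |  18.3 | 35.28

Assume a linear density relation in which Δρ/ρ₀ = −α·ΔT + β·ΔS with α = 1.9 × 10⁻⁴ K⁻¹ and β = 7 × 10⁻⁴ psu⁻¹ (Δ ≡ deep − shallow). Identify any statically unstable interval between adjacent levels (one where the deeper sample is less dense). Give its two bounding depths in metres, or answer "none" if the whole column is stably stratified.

Evaluate Δρ/ρ₀ = −αΔT + βΔS across each adjacent pair:
  107–117 m: −αΔT+βΔS = −(1.9 × 10⁻⁴)(-0.7)+(7 × 10⁻⁴)(+0.69) = 6.2 × 10⁻⁴ → stable
  117–180 m: −αΔT+βΔS = −(1.9 × 10⁻⁴)(+11.1)+(7 × 10⁻⁴)(-0.79) = -2.7 × 10⁻³ → UNSTABLE
  180–232 m: −αΔT+βΔS = −(1.9 × 10⁻⁴)(-4.6)+(7 × 10⁻⁴)(+0.60) = 1.3 × 10⁻³ → stable
The 117–180 m interval has Δρ < 0: lighter water underlies denser water.

117–180 m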